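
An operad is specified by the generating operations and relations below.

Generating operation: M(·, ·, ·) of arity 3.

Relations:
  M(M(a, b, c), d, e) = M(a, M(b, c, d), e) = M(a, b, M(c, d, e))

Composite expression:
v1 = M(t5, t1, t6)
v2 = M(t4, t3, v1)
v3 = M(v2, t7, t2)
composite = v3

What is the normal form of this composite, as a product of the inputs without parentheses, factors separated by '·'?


Key point: M is associative — brackets drop, the t-order remains.
M(t5, t1, t6) collapses to t5 · t1 · t6
M(t4, t3, M(t5, t1, t6)) collapses to t4 · t3 · t5 · t1 · t6
M(M(t4, t3, M(t5, t1, t6)), t7, t2) collapses to t4 · t3 · t5 · t1 · t6 · t7 · t2

t4 · t3 · t5 · t1 · t6 · t7 · t2


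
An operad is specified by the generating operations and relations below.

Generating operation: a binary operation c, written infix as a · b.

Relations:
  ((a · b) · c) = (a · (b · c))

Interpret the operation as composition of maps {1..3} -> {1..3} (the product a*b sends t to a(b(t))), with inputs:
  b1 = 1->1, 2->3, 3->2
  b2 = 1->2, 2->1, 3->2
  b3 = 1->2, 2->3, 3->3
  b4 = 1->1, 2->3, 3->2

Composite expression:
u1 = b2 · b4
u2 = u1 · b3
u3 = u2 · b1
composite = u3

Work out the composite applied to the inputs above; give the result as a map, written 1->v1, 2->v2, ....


(b2 · b4) = 1->2, 2->2, 3->1
((b2 · b4) · b3) = 1->2, 2->1, 3->1
(((b2 · b4) · b3) · b1) = 1->2, 2->1, 3->1

1->2, 2->1, 3->1


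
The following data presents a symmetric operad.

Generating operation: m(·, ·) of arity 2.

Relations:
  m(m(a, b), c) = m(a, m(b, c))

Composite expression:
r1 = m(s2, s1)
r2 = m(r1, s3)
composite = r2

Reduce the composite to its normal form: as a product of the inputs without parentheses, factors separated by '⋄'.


s2 ⋄ s1 ⋄ s3

All parenthesizations of m agree; list the s-inputs left to right.
m(s2, s1) collapses to s2 ⋄ s1
m(m(s2, s1), s3) collapses to s2 ⋄ s1 ⋄ s3


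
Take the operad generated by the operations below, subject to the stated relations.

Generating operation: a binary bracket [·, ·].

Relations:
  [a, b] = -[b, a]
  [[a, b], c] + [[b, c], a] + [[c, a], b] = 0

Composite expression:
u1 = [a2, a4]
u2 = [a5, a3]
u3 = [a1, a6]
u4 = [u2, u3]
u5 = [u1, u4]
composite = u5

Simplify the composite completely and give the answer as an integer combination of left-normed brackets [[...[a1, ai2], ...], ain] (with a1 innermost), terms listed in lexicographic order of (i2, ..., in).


Antisymmetry and Jacobi reduce to a1-anchored left-normed brackets.
Composite bracket: [[a2, a4], [[a5, a3], [a1, a6]]]
Applying ab - ba throughout gives 32 signed words (2^5 = 32).
The a1-initial words carry the normal form:
  a1a6a3a5a2a4 appears with sign -1, giving the term -[[[[[a1, a6], a3], a5], a2], a4]
  a1a6a3a5a4a2 appears with sign +1, giving the term +[[[[[a1, a6], a3], a5], a4], a2]
  a1a6a5a3a2a4 appears with sign +1, giving the term +[[[[[a1, a6], a5], a3], a2], a4]
  a1a6a5a3a4a2 appears with sign -1, giving the term -[[[[[a1, a6], a5], a3], a4], a2]

-[[[[[a1, a6], a3], a5], a2], a4] + [[[[[a1, a6], a3], a5], a4], a2] + [[[[[a1, a6], a5], a3], a2], a4] - [[[[[a1, a6], a5], a3], a4], a2]


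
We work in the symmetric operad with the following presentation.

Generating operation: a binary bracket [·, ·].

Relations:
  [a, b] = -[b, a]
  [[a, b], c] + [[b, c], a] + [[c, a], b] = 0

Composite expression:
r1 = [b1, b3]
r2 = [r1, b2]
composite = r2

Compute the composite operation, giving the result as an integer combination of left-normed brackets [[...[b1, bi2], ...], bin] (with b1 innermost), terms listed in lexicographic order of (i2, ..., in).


[[b1, b3], b2]

Expand each bracket as ab - ba; the b1-initial words give the coefficients.
Composite bracket: [[b1, b3], b2]
Expanding via [a, b] = ab - ba: 4 signed words (2^2 = 4).
Collect the words opening with b1:
  word b1b3b2 has sign +1, contributing +[[b1, b3], b2]


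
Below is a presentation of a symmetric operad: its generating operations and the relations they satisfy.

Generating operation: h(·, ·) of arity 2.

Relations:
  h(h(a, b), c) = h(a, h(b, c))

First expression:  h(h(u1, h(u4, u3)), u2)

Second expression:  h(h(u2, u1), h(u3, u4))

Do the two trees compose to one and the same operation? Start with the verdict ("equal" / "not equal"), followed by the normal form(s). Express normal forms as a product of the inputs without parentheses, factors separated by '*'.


The first composite normalizes to u1 * u4 * u3 * u2
The second composite normalizes to u2 * u1 * u3 * u4
The forms do not match — not equal.

not equal; first: u1 * u4 * u3 * u2; second: u2 * u1 * u3 * u4


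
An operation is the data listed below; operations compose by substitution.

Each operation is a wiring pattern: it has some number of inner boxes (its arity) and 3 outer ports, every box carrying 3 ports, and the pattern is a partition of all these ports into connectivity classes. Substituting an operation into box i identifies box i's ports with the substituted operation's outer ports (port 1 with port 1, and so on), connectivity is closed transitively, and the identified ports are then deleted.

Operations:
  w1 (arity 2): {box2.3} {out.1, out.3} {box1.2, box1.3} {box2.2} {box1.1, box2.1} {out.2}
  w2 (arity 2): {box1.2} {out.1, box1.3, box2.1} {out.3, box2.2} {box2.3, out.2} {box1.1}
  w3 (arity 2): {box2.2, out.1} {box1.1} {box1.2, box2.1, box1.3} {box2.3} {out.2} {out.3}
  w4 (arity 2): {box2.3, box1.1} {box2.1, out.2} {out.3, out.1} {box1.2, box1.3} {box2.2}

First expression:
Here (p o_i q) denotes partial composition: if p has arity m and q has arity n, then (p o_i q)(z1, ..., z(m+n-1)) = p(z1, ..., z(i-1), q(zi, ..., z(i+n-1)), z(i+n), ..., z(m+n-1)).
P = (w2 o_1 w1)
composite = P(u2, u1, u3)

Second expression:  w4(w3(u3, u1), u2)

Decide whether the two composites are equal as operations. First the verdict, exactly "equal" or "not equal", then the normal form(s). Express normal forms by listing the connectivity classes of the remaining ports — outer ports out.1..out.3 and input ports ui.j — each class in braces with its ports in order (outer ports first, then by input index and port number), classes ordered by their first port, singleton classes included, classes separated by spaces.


Reducing the first expression gives {out.1, u3.1} {out.2, u3.3} {out.3, u3.2} {u1.1, u2.1} {u1.2} {u1.3} {u2.2, u2.3}
Reducing the second expression gives {out.1, out.3} {out.2, u2.1} {u1.1, u3.2, u3.3} {u1.2, u2.3} {u1.3} {u2.2} {u3.1}
Different reductions; not equal.

not equal — first {out.1, u3.1} {out.2, u3.3} {out.3, u3.2} {u1.1, u2.1} {u1.2} {u1.3} {u2.2, u2.3}, second {out.1, out.3} {out.2, u2.1} {u1.1, u3.2, u3.3} {u1.2, u2.3} {u1.3} {u2.2} {u3.1}


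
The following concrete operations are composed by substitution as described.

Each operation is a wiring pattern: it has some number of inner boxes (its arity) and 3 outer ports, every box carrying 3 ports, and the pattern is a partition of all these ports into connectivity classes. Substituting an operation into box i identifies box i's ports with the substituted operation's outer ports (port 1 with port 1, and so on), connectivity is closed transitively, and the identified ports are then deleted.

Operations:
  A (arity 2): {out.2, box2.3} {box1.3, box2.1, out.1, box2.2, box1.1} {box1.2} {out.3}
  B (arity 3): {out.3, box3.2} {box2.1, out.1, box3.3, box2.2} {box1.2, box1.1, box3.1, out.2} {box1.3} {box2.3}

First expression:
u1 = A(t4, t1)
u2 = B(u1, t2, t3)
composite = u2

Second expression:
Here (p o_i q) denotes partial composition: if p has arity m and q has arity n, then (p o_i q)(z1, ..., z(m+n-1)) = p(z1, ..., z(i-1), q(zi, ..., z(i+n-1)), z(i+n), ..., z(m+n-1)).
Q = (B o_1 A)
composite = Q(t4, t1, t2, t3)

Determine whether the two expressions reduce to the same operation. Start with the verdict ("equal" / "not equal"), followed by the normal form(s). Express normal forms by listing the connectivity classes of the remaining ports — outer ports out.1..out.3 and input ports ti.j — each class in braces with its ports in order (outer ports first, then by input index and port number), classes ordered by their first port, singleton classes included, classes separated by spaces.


equal: each reduces to {out.1, t2.1, t2.2, t3.3} {out.2, t1.1, t1.2, t1.3, t3.1, t4.1, t4.3} {out.3, t3.2} {t2.3} {t4.2}

Reducing the first expression gives {out.1, t2.1, t2.2, t3.3} {out.2, t1.1, t1.2, t1.3, t3.1, t4.1, t4.3} {out.3, t3.2} {t2.3} {t4.2}
Reducing the second expression gives {out.1, t2.1, t2.2, t3.3} {out.2, t1.1, t1.2, t1.3, t3.1, t4.1, t4.3} {out.3, t3.2} {t2.3} {t4.2}
The forms coincide; equal.


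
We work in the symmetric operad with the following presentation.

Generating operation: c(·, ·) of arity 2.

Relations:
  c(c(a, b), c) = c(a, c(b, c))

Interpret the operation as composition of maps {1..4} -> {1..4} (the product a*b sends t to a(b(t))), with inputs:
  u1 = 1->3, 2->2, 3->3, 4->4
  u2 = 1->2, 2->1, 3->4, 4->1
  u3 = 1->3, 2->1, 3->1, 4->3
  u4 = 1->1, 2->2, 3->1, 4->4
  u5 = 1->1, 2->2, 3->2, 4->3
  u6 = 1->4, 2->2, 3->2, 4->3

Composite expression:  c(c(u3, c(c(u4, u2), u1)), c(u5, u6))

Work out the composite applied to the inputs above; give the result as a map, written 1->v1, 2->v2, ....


1->3, 2->3, 3->3, 4->3


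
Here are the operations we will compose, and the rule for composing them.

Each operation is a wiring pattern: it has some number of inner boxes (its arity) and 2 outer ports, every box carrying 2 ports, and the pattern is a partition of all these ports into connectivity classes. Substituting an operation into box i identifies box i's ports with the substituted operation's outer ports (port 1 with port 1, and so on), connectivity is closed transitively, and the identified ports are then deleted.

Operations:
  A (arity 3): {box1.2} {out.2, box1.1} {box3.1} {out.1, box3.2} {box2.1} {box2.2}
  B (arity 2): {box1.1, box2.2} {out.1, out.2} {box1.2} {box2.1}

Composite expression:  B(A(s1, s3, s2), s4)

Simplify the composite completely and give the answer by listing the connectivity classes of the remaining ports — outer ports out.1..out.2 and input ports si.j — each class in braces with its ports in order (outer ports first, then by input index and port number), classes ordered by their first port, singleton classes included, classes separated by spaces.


Connectivity passes through glued B-boundaries; trace each wire chain.
through A, on inputs (s1, s3, s2): {out.1, s2.2} {out.2, s1.1} {s1.2} {s2.1} {s3.1} {s3.2} (out.j = stage outer ports)
through B, on inputs (s1, s3, s2, s4): {out.1, out.2} {s1.1} {s1.2} {s2.1} {s2.2, s4.2} {s3.1} {s3.2} {s4.1} (out.j = stage outer ports)

{out.1, out.2} {s1.1} {s1.2} {s2.1} {s2.2, s4.2} {s3.1} {s3.2} {s4.1}


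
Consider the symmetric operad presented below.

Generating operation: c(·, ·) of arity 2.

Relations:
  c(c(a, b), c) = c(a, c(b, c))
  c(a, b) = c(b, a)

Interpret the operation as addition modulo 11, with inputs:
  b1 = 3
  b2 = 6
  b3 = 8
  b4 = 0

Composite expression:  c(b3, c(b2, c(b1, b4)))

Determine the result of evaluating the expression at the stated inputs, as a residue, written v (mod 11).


c(b1, b4) = 3
c(b2, c(b1, b4)) = 9
c(b3, c(b2, c(b1, b4))) = 6

6 (mod 11)


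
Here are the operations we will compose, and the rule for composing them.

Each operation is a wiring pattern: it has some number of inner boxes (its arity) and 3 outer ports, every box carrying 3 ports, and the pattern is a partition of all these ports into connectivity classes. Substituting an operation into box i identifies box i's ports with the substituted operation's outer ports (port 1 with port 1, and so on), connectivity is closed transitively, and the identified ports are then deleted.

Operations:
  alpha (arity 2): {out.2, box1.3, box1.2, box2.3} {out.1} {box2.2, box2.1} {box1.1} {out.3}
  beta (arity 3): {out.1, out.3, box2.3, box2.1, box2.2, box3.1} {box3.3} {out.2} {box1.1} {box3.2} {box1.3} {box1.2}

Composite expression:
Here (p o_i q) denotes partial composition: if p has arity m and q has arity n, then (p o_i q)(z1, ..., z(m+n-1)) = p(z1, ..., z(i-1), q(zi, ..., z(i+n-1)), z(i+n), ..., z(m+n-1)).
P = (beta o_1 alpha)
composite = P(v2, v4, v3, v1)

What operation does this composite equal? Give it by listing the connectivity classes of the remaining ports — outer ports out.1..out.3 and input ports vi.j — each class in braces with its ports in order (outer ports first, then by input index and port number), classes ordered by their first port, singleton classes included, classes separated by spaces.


{out.1, out.3, v1.1, v3.1, v3.2, v3.3} {out.2} {v1.2} {v1.3} {v2.1} {v2.2, v2.3, v4.3} {v4.1, v4.2}

After gluing at beta, chains via deleted ports link the v-ports.
composing alpha on (v2, v4), with out.j its own outer ports: {out.1} {out.2, v2.2, v2.3, v4.3} {out.3} {v2.1} {v4.1, v4.2}
composing beta on (v2, v4, v3, v1), with out.j its own outer ports: {out.1, out.3, v1.1, v3.1, v3.2, v3.3} {out.2} {v1.2} {v1.3} {v2.1} {v2.2, v2.3, v4.3} {v4.1, v4.2}


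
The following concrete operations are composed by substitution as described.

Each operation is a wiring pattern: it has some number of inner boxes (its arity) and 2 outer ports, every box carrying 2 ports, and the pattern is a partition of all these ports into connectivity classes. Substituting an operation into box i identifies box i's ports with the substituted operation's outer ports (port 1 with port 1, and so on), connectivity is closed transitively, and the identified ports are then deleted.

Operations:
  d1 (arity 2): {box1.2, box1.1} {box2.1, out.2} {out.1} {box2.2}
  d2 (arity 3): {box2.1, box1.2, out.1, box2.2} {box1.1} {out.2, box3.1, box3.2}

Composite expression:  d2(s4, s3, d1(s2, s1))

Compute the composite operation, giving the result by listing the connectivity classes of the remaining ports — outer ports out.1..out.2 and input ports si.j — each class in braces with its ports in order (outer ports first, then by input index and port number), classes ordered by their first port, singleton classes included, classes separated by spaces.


{out.1, s3.1, s3.2, s4.2} {out.2, s1.1} {s1.2} {s2.1, s2.2} {s4.1}

Two ports join when wires chain via d2-identified ports.
stage d1: inputs (s2, s1), connectivity {out.1} {out.2, s1.1} {s1.2} {s2.1, s2.2}, out.j its boundary
stage d2: inputs (s4, s3, s2, s1), connectivity {out.1, s3.1, s3.2, s4.2} {out.2, s1.1} {s1.2} {s2.1, s2.2} {s4.1}, out.j its boundary


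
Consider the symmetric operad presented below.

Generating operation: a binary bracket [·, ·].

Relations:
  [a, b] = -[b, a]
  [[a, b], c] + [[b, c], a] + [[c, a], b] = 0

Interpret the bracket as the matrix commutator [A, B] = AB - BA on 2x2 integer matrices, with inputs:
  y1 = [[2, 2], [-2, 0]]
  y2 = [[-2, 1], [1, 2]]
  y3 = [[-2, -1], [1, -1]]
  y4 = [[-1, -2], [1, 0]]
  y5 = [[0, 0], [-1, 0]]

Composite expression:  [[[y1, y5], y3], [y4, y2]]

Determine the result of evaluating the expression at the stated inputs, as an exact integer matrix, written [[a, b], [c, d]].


[[6, -12], [0, -6]]

[y1, y5] = [[-2, 0], [2, 2]]
[[y1, y5], y3] = [[2, 4], [2, -2]]
[y4, y2] = [[-3, -9], [-3, 3]]
[[[y1, y5], y3], [y4, y2]] = [[6, -12], [0, -6]]


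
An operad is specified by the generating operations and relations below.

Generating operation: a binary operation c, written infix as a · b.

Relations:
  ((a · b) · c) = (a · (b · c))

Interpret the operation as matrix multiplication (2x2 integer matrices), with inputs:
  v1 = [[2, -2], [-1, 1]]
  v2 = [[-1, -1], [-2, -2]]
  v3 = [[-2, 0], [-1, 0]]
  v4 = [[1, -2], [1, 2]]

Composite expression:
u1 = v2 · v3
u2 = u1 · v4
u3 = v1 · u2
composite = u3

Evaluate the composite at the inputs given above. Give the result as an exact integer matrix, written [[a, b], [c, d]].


[[-6, 12], [3, -6]]


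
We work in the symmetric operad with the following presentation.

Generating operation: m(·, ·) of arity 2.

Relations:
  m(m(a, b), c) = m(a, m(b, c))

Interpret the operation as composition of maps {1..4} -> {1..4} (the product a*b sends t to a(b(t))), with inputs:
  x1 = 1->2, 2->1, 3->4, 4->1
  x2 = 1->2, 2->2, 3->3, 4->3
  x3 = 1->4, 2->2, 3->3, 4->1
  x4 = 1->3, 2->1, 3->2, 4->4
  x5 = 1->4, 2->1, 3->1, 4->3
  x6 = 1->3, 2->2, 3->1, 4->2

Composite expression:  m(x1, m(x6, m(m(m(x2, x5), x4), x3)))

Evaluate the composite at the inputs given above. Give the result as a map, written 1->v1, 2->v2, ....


1->2, 2->2, 3->1, 4->1

m(x2, x5) = 1->3, 2->2, 3->2, 4->3
m(m(x2, x5), x4) = 1->2, 2->3, 3->2, 4->3
m(m(m(x2, x5), x4), x3) = 1->3, 2->3, 3->2, 4->2
m(x6, m(m(m(x2, x5), x4), x3)) = 1->1, 2->1, 3->2, 4->2
m(x1, m(x6, m(m(m(x2, x5), x4), x3))) = 1->2, 2->2, 3->1, 4->1


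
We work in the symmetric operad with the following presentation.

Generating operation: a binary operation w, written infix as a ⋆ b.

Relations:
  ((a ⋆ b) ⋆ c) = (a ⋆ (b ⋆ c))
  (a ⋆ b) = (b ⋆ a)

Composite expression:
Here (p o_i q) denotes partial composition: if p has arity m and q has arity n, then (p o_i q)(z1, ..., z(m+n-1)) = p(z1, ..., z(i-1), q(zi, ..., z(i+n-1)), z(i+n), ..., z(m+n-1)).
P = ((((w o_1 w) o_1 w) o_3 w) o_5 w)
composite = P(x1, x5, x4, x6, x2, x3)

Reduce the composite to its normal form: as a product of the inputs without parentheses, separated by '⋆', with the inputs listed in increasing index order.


x1 ⋆ x2 ⋆ x3 ⋆ x4 ⋆ x5 ⋆ x6

Reordering under w is free, so list the x-inputs canonically.
(x1 ⋆ x5) reduces to x1 ⋆ x5
(x4 ⋆ x6) reduces to x4 ⋆ x6
((x1 ⋆ x5) ⋆ (x4 ⋆ x6)) reduces to x1 ⋆ x5 ⋆ x4 ⋆ x6
(x2 ⋆ x3) reduces to x2 ⋆ x3
(((x1 ⋆ x5) ⋆ (x4 ⋆ x6)) ⋆ (x2 ⋆ x3)) reduces to x1 ⋆ x5 ⋆ x4 ⋆ x6 ⋆ x2 ⋆ x3
the factors in increasing index order: x1 ⋆ x2 ⋆ x3 ⋆ x4 ⋆ x5 ⋆ x6


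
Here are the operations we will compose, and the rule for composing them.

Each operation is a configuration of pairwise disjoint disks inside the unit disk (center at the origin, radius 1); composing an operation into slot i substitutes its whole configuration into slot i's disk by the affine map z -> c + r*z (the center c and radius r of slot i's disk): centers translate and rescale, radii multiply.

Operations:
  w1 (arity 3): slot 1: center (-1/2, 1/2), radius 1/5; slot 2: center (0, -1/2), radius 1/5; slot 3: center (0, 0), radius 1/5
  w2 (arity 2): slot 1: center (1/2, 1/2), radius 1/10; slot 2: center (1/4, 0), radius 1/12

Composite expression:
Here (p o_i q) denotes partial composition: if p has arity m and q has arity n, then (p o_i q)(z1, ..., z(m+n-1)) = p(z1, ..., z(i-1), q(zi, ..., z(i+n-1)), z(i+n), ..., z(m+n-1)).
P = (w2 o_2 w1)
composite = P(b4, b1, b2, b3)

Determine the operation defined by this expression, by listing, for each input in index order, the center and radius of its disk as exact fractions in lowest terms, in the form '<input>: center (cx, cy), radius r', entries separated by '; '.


b1: center (5/24, 1/24), radius 1/60; b2: center (1/4, -1/24), radius 1/60; b3: center (1/4, 0), radius 1/60; b4: center (1/2, 1/2), radius 1/10

Affine substitution under w2: radii multiply and b-centers shift.
input b4: applying the 1 nested substitution gives center (1/2, 1/2), radius 1/10
input b1: applying the 2 nested substitutions gives center (5/24, 1/24), radius 1/60
input b2: applying the 2 nested substitutions gives center (1/4, -1/24), radius 1/60
input b3: applying the 2 nested substitutions gives center (1/4, 0), radius 1/60


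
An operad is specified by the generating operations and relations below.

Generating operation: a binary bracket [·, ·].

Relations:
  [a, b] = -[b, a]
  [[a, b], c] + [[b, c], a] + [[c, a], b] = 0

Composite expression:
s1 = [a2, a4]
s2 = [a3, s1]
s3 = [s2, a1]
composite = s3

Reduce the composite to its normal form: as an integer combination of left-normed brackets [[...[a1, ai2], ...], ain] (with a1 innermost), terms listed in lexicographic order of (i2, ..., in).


[[[a1, a2], a4], a3] - [[[a1, a3], a2], a4] + [[[a1, a3], a4], a2] - [[[a1, a4], a2], a3]

A multilinear Lie element is pinned by a1-initial words (a1 innermost).
Composite bracket: [[a3, [a2, a4]], a1]
Full expansion: 8 signed words from ab - ba (2^3 = 8).
Only words starting with a1 matter:
  a1a2a4a3 appears with sign +1, giving the term +[[[a1, a2], a4], a3]
  a1a3a2a4 appears with sign -1, giving the term -[[[a1, a3], a2], a4]
  a1a3a4a2 appears with sign +1, giving the term +[[[a1, a3], a4], a2]
  a1a4a2a3 appears with sign -1, giving the term -[[[a1, a4], a2], a3]


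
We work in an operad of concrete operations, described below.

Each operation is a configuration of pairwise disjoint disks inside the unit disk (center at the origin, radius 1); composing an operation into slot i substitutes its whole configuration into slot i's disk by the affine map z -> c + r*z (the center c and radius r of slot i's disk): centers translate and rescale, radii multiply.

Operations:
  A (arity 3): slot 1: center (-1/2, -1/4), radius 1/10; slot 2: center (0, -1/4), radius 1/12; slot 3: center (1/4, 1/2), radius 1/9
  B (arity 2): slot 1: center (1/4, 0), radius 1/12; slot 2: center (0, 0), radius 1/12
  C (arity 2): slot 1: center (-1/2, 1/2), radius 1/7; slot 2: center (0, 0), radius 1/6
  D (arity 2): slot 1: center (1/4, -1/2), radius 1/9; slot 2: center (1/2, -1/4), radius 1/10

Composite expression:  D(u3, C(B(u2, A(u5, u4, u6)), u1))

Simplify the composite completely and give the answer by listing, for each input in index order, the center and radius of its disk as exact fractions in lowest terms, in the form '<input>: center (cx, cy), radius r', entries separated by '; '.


Below D, radii multiply path by path; the u-disk centers shift.
u3 passes through 1 substitution, ending at center (1/4, -1/2), radius 1/9
u2 passes through 3 substitutions, ending at center (127/280, -1/5), radius 1/840
u5 passes through 4 substitutions, ending at center (151/336, -673/3360), radius 1/8400
u4 passes through 4 substitutions, ending at center (9/20, -673/3360), radius 1/10080
u6 passes through 4 substitutions, ending at center (1513/3360, -67/336), radius 1/7560
u1 passes through 2 substitutions, ending at center (1/2, -1/4), radius 1/60

u1: center (1/2, -1/4), radius 1/60; u2: center (127/280, -1/5), radius 1/840; u3: center (1/4, -1/2), radius 1/9; u4: center (9/20, -673/3360), radius 1/10080; u5: center (151/336, -673/3360), radius 1/8400; u6: center (1513/3360, -67/336), radius 1/7560


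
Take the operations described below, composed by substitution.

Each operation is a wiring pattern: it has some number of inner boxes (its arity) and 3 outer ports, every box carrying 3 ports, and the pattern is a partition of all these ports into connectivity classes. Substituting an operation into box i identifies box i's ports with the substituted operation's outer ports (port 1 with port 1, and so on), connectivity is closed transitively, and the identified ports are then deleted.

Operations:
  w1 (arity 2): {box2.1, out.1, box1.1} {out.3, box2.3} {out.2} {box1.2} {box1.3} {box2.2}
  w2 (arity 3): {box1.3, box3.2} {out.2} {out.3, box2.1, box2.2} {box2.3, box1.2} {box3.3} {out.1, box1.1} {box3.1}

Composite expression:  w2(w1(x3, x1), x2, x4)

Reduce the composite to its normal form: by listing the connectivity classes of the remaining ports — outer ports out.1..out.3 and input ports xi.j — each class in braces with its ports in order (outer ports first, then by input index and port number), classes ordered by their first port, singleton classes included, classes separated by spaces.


Two ports join when wires chain via w2-identified ports.
through w1, on inputs (x3, x1): {out.1, x1.1, x3.1} {out.2} {out.3, x1.3} {x1.2} {x3.2} {x3.3} (out.j = stage outer ports)
through w2, on inputs (x3, x1, x2, x4): {out.1, x1.1, x3.1} {out.2} {out.3, x2.1, x2.2} {x1.2} {x1.3, x4.2} {x2.3} {x3.2} {x3.3} {x4.1} {x4.3} (out.j = stage outer ports)

{out.1, x1.1, x3.1} {out.2} {out.3, x2.1, x2.2} {x1.2} {x1.3, x4.2} {x2.3} {x3.2} {x3.3} {x4.1} {x4.3}


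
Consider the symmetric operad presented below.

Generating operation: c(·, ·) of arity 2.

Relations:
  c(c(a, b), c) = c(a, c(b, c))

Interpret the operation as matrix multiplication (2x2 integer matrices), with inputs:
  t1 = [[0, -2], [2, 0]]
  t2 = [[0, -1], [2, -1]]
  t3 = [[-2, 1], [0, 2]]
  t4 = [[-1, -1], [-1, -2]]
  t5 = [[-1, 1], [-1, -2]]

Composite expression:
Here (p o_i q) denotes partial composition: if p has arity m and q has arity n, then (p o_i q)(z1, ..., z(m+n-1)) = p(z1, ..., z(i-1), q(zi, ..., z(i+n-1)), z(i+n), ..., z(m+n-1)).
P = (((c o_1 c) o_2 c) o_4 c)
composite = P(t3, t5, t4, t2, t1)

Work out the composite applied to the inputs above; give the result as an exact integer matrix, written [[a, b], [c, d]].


[[-20, -28], [-32, -40]]

c(t5, t4) = [[0, -1], [3, 5]]
c(t3, c(t5, t4)) = [[3, 7], [6, 10]]
c(t2, t1) = [[-2, 0], [-2, -4]]
c(c(t3, c(t5, t4)), c(t2, t1)) = [[-20, -28], [-32, -40]]


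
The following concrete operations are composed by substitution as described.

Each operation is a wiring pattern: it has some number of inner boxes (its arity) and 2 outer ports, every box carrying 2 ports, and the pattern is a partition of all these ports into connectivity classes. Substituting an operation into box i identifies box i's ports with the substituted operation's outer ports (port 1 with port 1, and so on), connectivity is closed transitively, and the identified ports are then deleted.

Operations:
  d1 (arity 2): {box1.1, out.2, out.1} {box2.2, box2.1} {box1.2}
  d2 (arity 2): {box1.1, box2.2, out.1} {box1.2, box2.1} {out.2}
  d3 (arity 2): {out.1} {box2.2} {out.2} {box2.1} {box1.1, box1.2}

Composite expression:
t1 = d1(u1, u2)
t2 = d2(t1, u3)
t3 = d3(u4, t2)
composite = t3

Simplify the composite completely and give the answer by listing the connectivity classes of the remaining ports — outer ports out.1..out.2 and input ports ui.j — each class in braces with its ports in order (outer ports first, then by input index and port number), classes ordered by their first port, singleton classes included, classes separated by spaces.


After gluing at d3, chains via deleted ports link the u-ports.
composing d1 on (u1, u2), with out.j its own outer ports: {out.1, out.2, u1.1} {u1.2} {u2.1, u2.2}
composing d2 on (u1, u2, u3), with out.j its own outer ports: {out.1, u1.1, u3.1, u3.2} {out.2} {u1.2} {u2.1, u2.2}
composing d3 on (u4, u1, u2, u3), with out.j its own outer ports: {out.1} {out.2} {u1.1, u3.1, u3.2} {u1.2} {u2.1, u2.2} {u4.1, u4.2}

{out.1} {out.2} {u1.1, u3.1, u3.2} {u1.2} {u2.1, u2.2} {u4.1, u4.2}


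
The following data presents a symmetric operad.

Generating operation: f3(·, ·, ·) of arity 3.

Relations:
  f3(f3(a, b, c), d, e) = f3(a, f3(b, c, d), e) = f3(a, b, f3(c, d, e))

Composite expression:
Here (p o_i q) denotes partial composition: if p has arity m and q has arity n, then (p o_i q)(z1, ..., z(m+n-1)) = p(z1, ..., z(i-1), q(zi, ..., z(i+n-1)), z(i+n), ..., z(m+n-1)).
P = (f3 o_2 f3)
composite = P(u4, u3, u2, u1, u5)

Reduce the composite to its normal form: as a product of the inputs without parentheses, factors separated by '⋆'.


u4 ⋆ u3 ⋆ u2 ⋆ u1 ⋆ u5

Under associativity of f3, the answer is the u's in reading order.
f3(u3, u2, u1) linearizes to u3 ⋆ u2 ⋆ u1
f3(u4, f3(u3, u2, u1), u5) linearizes to u4 ⋆ u3 ⋆ u2 ⋆ u1 ⋆ u5


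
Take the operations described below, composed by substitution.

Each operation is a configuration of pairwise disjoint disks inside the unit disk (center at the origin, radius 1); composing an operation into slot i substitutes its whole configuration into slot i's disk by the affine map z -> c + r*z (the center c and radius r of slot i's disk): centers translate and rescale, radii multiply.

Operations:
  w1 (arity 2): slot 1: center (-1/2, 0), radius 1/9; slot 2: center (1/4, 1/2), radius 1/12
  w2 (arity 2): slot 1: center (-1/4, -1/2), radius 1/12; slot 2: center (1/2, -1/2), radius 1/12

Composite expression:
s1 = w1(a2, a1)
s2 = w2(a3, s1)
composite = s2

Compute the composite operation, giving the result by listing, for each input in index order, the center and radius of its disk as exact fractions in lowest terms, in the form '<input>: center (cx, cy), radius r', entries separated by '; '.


Only the slot chain above each a matters under w2; compose those maps.
for a3, the 1-step affine chain lands on center (-1/4, -1/2), radius 1/12
for a2, the 2-step affine chain lands on center (11/24, -1/2), radius 1/108
for a1, the 2-step affine chain lands on center (25/48, -11/24), radius 1/144

a1: center (25/48, -11/24), radius 1/144; a2: center (11/24, -1/2), radius 1/108; a3: center (-1/4, -1/2), radius 1/12


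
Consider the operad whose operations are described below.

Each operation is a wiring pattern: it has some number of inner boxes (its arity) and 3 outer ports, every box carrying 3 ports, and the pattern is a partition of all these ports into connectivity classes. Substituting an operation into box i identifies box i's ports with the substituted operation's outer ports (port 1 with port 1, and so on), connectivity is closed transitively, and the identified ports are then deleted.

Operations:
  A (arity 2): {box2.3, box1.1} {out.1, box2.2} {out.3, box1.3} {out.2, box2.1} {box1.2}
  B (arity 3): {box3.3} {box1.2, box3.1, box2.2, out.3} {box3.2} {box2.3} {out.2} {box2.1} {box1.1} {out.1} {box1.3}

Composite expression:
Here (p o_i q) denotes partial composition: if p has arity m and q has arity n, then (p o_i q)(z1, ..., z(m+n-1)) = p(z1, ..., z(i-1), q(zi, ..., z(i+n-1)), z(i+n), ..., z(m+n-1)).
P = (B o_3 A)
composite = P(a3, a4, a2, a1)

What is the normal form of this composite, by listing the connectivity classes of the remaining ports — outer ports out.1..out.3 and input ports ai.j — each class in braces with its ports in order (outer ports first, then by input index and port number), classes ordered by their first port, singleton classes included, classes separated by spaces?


After gluing at B, chains via deleted ports link the a-ports.
after A, the pattern on (a2, a1) reads {out.1, a1.2} {out.2, a1.1} {out.3, a2.3} {a1.3, a2.1} {a2.2} (out.j = its outer ports)
after B, the pattern on (a3, a4, a2, a1) reads {out.1} {out.2} {out.3, a1.2, a3.2, a4.2} {a1.1} {a1.3, a2.1} {a2.2} {a2.3} {a3.1} {a3.3} {a4.1} {a4.3} (out.j = its outer ports)

{out.1} {out.2} {out.3, a1.2, a3.2, a4.2} {a1.1} {a1.3, a2.1} {a2.2} {a2.3} {a3.1} {a3.3} {a4.1} {a4.3}


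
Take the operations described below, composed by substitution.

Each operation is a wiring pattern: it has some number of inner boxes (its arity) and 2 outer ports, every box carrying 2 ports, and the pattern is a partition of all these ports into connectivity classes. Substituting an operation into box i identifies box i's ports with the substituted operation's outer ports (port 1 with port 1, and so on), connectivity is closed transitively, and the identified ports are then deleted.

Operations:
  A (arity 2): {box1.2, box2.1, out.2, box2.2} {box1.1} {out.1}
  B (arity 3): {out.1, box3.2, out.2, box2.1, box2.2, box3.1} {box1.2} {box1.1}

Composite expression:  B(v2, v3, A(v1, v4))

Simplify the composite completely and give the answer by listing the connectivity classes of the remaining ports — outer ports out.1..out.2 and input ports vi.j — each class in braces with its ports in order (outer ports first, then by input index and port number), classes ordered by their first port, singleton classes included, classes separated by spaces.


{out.1, out.2, v1.2, v3.1, v3.2, v4.1, v4.2} {v1.1} {v2.1} {v2.2}


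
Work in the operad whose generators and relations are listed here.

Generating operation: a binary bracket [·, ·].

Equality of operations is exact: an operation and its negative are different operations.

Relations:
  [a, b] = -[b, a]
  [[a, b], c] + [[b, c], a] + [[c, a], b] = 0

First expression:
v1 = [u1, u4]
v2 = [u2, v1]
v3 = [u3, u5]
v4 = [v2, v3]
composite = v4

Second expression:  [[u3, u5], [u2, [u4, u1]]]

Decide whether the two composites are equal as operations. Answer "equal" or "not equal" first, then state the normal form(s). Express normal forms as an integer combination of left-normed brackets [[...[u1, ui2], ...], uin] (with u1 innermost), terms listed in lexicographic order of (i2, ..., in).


equal; both compose to -[[[[u1, u4], u2], u3], u5] + [[[[u1, u4], u2], u5], u3]

Normal form of the first expression: -[[[[u1, u4], u2], u3], u5] + [[[[u1, u4], u2], u5], u3]
Normal form of the second expression: -[[[[u1, u4], u2], u3], u5] + [[[[u1, u4], u2], u5], u3]
The normal forms match — equal.


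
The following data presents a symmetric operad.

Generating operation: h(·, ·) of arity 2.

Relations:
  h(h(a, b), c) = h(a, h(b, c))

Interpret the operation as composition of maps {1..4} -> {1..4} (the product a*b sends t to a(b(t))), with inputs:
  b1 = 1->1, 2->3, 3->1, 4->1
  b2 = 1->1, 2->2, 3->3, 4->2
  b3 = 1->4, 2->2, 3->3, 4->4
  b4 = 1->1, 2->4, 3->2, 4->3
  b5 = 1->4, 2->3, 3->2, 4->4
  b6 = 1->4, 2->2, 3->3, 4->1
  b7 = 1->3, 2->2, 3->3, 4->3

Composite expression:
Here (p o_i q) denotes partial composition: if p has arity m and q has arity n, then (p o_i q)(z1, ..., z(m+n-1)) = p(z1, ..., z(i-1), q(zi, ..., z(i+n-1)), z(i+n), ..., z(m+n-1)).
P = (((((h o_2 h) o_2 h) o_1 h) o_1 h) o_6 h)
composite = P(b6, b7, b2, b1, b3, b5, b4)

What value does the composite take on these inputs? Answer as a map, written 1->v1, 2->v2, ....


h(b6, b7) = 1->3, 2->2, 3->3, 4->3
h(h(b6, b7), b2) = 1->3, 2->2, 3->3, 4->2
h(b1, b3) = 1->1, 2->3, 3->1, 4->1
h(b5, b4) = 1->4, 2->4, 3->3, 4->2
h(h(b1, b3), h(b5, b4)) = 1->1, 2->1, 3->1, 4->3
h(h(h(b6, b7), b2), h(h(b1, b3), h(b5, b4))) = 1->3, 2->3, 3->3, 4->3

1->3, 2->3, 3->3, 4->3


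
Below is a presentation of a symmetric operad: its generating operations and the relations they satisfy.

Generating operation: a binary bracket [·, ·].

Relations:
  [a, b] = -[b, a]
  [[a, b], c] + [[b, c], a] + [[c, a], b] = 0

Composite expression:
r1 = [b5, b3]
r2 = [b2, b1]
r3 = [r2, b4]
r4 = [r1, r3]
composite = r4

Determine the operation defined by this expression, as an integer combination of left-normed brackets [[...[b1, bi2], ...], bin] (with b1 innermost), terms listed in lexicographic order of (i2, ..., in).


-[[[[b1, b2], b4], b3], b5] + [[[[b1, b2], b4], b5], b3]


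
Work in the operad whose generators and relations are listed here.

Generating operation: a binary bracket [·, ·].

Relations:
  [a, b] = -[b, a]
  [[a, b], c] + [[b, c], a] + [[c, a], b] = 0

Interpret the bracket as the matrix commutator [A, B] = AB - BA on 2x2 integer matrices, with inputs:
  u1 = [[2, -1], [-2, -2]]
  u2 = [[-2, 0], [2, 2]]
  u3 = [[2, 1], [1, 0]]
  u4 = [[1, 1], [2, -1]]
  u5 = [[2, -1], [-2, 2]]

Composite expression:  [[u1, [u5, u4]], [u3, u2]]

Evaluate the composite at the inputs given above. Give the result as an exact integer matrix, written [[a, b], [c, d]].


[[-128, 32], [192, 128]]

[u5, u4] = [[0, 2], [-4, 0]]
[u1, [u5, u4]] = [[8, 8], [16, -8]]
[u3, u2] = [[2, 4], [-8, -2]]
[[u1, [u5, u4]], [u3, u2]] = [[-128, 32], [192, 128]]


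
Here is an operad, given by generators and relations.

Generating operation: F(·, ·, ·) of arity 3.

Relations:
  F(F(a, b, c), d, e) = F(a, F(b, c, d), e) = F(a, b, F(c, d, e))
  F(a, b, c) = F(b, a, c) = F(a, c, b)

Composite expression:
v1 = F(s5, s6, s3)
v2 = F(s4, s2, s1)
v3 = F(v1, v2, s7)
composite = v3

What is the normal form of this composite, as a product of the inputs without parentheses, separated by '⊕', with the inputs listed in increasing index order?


Reordering under F is free, so list the s-inputs canonically.
F(s5, s6, s3) unparenthesizes to s5 ⊕ s6 ⊕ s3
F(s4, s2, s1) unparenthesizes to s4 ⊕ s2 ⊕ s1
F(F(s5, s6, s3), F(s4, s2, s1), s7) unparenthesizes to s5 ⊕ s6 ⊕ s3 ⊕ s4 ⊕ s2 ⊕ s1 ⊕ s7
the factors in increasing index order: s1 ⊕ s2 ⊕ s3 ⊕ s4 ⊕ s5 ⊕ s6 ⊕ s7

s1 ⊕ s2 ⊕ s3 ⊕ s4 ⊕ s5 ⊕ s6 ⊕ s7


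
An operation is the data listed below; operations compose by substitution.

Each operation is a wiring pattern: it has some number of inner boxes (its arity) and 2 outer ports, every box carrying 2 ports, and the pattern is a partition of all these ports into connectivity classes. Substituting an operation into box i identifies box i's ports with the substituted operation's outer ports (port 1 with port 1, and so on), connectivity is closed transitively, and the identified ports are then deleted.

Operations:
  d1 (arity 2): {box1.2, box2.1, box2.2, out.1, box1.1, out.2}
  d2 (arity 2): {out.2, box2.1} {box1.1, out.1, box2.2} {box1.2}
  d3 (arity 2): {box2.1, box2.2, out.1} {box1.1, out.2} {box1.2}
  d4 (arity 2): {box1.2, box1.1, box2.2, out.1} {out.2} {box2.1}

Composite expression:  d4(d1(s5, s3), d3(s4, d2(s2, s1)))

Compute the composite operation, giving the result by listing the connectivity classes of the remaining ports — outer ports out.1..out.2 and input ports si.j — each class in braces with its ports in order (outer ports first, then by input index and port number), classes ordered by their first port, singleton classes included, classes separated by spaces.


{out.1, s3.1, s3.2, s4.1, s5.1, s5.2} {out.2} {s1.1, s1.2, s2.1} {s2.2} {s4.2}

Connectivity passes through glued d4-boundaries; trace each wire chain.
composing d1 on (s5, s3), with out.j its own outer ports: {out.1, out.2, s3.1, s3.2, s5.1, s5.2}
composing d2 on (s2, s1), with out.j its own outer ports: {out.1, s1.2, s2.1} {out.2, s1.1} {s2.2}
composing d3 on (s4, s2, s1), with out.j its own outer ports: {out.1, s1.1, s1.2, s2.1} {out.2, s4.1} {s2.2} {s4.2}
composing d4 on (s5, s3, s4, s2, s1), with out.j its own outer ports: {out.1, s3.1, s3.2, s4.1, s5.1, s5.2} {out.2} {s1.1, s1.2, s2.1} {s2.2} {s4.2}


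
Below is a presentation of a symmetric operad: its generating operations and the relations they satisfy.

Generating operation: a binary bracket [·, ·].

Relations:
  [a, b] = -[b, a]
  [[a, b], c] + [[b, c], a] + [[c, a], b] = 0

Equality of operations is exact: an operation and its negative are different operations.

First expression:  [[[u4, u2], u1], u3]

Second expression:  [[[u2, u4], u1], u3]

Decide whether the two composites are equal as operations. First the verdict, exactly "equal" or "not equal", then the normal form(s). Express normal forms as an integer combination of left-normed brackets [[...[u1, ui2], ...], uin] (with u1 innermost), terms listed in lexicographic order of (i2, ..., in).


Normal form of the first expression: [[[u1, u2], u4], u3] - [[[u1, u4], u2], u3]
Normal form of the second expression: -[[[u1, u2], u4], u3] + [[[u1, u4], u2], u3]
Distinct normal forms: not equal.

not equal; first: [[[u1, u2], u4], u3] - [[[u1, u4], u2], u3]; second: -[[[u1, u2], u4], u3] + [[[u1, u4], u2], u3]


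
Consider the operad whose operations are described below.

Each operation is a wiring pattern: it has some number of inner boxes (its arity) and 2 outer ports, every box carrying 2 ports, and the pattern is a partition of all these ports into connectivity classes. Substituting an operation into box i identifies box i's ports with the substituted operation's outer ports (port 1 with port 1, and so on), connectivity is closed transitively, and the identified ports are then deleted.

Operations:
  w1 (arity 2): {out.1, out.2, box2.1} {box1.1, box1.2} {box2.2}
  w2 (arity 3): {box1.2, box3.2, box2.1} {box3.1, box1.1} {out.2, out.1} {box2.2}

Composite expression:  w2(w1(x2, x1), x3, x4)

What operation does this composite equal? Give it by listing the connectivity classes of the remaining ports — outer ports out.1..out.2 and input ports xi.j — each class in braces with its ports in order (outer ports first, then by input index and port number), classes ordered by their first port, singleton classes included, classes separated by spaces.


{out.1, out.2} {x1.1, x3.1, x4.1, x4.2} {x1.2} {x2.1, x2.2} {x3.2}


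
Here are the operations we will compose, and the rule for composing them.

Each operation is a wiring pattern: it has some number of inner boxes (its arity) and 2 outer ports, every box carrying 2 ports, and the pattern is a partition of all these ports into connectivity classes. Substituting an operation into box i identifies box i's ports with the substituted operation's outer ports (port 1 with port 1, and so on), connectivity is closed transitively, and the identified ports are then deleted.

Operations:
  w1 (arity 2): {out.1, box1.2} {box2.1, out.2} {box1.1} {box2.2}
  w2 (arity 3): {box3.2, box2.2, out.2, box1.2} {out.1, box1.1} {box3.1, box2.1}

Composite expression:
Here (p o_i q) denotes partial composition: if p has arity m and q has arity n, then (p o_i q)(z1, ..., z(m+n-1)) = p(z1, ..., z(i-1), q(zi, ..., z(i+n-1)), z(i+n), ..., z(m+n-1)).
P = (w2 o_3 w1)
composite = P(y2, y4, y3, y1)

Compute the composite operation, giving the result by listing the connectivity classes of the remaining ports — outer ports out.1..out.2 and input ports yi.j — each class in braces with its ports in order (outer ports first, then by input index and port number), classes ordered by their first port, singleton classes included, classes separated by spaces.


Connectivity passes through glued w2-boundaries; trace each wire chain.
w1 over (y3, y1) gives {out.1, y3.2} {out.2, y1.1} {y1.2} {y3.1}, out.j being that stage's outer ports
w2 over (y2, y4, y3, y1) gives {out.1, y2.1} {out.2, y1.1, y2.2, y4.2} {y1.2} {y3.1} {y3.2, y4.1}, out.j being that stage's outer ports

{out.1, y2.1} {out.2, y1.1, y2.2, y4.2} {y1.2} {y3.1} {y3.2, y4.1}
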